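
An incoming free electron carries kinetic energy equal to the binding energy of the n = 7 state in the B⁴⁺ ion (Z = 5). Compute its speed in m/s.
1.56e+06 m/s (or 0.521% of c)

The binding energy at n = 7 for B⁴⁺ is:
E_7 = -13.6057 × 5²/7² = -6.94168 eV
|E_7| = 6.94168 eV

Convert to Joules:
KE = 6.94168 eV × (1.602177 × 10⁻¹⁹ J/eV) = 1.1122e-18 J

Using KE = ½mv²:
v = √(2·KE/m_e)
v = √(2 × 1.1122e-18 J / 9.10938 × 10⁻³¹ kg)
v = 1.56e+06 m/s

This is approximately 0.521% the speed of light.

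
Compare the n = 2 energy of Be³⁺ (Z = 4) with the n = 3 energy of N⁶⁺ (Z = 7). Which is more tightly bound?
N⁶⁺ at n = 3 (E = -74.08 eV)

Using E_n = -13.6057 Z² / n² eV:

Be³⁺ (Z = 4) at n = 2:
E = -13.6057 × 4² / 2² = -13.6057 × 16 / 4 = -54.42280 eV

N⁶⁺ (Z = 7) at n = 3:
E = -13.6057 × 7² / 3² = -13.6057 × 49 / 9 = -74.07548 eV

Since -74.07548 eV < -54.42280 eV,
N⁶⁺ at n = 3 is more tightly bound (requires more energy to ionize).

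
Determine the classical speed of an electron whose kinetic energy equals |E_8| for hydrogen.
2.73e+05 m/s (or 0.091% of c)

The binding energy at n = 8 for hydrogen is:
E_8 = -13.6057/8² = -0.212589 eV
|E_8| = 0.212589 eV

Convert to Joules:
KE = 0.212589 eV × (1.602177 × 10⁻¹⁹ J/eV) = 3.4061e-20 J

Using KE = ½mv²:
v = √(2·KE/m_e)
v = √(2 × 3.4061e-20 J / 9.10938 × 10⁻³¹ kg)
v = 2.73e+05 m/s

This is approximately 0.091% the speed of light.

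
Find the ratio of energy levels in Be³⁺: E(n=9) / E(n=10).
1.235

Using E_n = -13.6057 Z² / n² eV with Z = 4:

E_9 = -13.6057 × 4² / 9² = -217.6912 / 81 = -2.687545679 eV
E_10 = -13.6057 × 4² / 10² = -217.6912 / 100 = -2.176912000 eV

The ratio is:
E_9/E_10 = (-2.687545679) / (-2.176912000)
E_9/E_10 = (-217.6912/81) / (-217.6912/100)
E_9/E_10 = 100/81
E_9/E_10 = 1.235
(Note: the Z² factors cancel in the ratio.)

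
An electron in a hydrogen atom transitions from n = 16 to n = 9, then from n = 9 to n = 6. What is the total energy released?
0.3248 eV

The energy levels of hydrogen are E_n = -13.6057 / n² eV.

First transition (16 → 9):
ΔE₁ = |E_9 - E_16|
ΔE₁ = |-0.1679716049 - (-0.0531472656)| = 0.1148243 eV

Second transition (9 → 6):
ΔE₂ = |E_6 - E_9|
ΔE₂ = |-0.3779361111 - (-0.1679716049)| = 0.2099645 eV

Total energy released:
E_total = ΔE₁ + ΔE₂ = 0.1148243 + 0.2099645 = 0.3248 eV

Note: This equals the direct transition 16 → 6: 0.3248 eV ✓
Energy is conserved regardless of the path taken.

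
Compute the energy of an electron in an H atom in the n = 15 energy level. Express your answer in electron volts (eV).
-0.06 eV

The energy levels of a hydrogen-like atom are given by:
E_n = -13.6057 eV / n²

For n = 15:
E_15 = -13.6057 eV / 15²
E_15 = -13.6057 eV / 225
E_15 = -0.06 eV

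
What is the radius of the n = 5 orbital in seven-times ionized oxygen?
0.1654 nm (or 1.6537 Å)

The Bohr radius formula is:
r_n = n² a₀ / Z

where a₀ = 0.0529177 nm is the Bohr radius.

For O⁷⁺ (Z = 8) at n = 5:
r_5 = 5² × 0.0529177 nm / 8
r_5 = 25 × 0.0529177 nm / 8
r_5 = 1.32294 nm / 8
r_5 = 0.1654 nm

The electron orbits at approximately 0.1654 nm from the nucleus.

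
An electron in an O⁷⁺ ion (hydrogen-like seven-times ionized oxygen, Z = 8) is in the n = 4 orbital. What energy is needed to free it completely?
54.422800 eV

The ionization energy is the energy needed to remove the electron completely (n → ∞).

For a hydrogen-like ion with Z = 8, E_n = -13.6057 Z² / n² eV.

At n = 4: E_4 = -13.6057 × 8² / 4² = -54.422800000 eV
At n = ∞: E_∞ = 0 eV

Ionization energy = E_∞ - E_4 = 0 - (-54.422800000) = 54.422800000 eV
Ionization energy ≈ 54.422800 eV

This is also called the binding energy of the electron in state n = 4.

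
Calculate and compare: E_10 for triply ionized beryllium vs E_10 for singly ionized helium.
Be³⁺ at n = 10 (E = -2.18 eV)

Using E_n = -13.6057 Z² / n² eV:

Be³⁺ (Z = 4) at n = 10:
E = -13.6057 × 4² / 10² = -13.6057 × 16 / 100 = -2.17691 eV

He⁺ (Z = 2) at n = 10:
E = -13.6057 × 2² / 10² = -13.6057 × 4 / 100 = -0.54423 eV

Since -2.17691 eV < -0.54423 eV,
Be³⁺ at n = 10 is more tightly bound (requires more energy to ionize).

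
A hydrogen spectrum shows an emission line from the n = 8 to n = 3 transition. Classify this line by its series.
Paschen series

The spectral series in hydrogen are named based on the final (lower) energy level:
- Lyman series: n_final = 1 (ultraviolet)
- Balmer series: n_final = 2 (visible/near-UV)
- Paschen series: n_final = 3 (infrared)
- Brackett series: n_final = 4 (infrared)
- Pfund series: n_final = 5 (far infrared)

Since this transition ends at n = 3, it belongs to the Paschen series.

For reference, this 8 → 3 line has photon energy
ΔE = 13.6057 eV × (1/3² - 1/8²) = 1.299155382 eV,
corresponding to wavelength λ = hc/ΔE = 1239.84 eV·nm / 1.299155382 eV = 954.34312 nm in the infrared region.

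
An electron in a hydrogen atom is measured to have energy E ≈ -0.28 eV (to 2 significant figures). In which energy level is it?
n = 7

The exact energy levels follow E_n = -13.6057 eV / n².

The measured value (-0.28 eV) is reported to only 2 significant figures, so we must test candidate n values and see which one matches to that precision.

Candidate energies:
  n = 5:  E = -13.6057/5² = -0.54423 eV
  n = 6:  E = -13.6057/6² = -0.37794 eV
  n = 7:  E = -13.6057/7² = -0.27767 eV  ← matches
  n = 8:  E = -13.6057/8² = -0.21259 eV
  n = 9:  E = -13.6057/9² = -0.16797 eV

Checking against the measurement of -0.28 eV (2 sig figs), only n = 7 agrees:
E_7 = -0.27767 eV, which rounds to -0.28 eV ✓

Therefore n = 7.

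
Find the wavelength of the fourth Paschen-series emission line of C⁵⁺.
27.9075 nm

The lines of a series are numbered from the longest wavelength (smallest ΔE) outward; the fourth line is the transition from n = n_f + 4 to n_f.
The Paschen series has all transitions ending at n_f = 3.

For C⁵⁺ (Z = 6), the fourth line (δ-line) is the jump from n = 7 to n = 3:
E_7 = -13.6057 × 6² / 7² = -9.996024 eV
E_3 = -13.6057 × 6² / 3² = -54.422800 eV
ΔE = E_7 - E_3 = 44.426776 eV

λ = hc/E = 1239.84 eV·nm / 44.426776 eV
λ = 27.9075 nm

This is the δ-line of the Paschen series in C⁵⁺.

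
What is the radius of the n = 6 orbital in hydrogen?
1.9050 nm (or 19.0504 Å)

The Bohr radius formula is:
r_n = n² a₀ / Z

where a₀ = 0.0529177 nm is the Bohr radius.

For H (Z = 1) at n = 6:
r_6 = 6² × 0.0529177 nm / 1
r_6 = 36 × 0.0529177 nm / 1
r_6 = 1.90504 nm / 1
r_6 = 1.9050 nm

The electron orbits at approximately 1.9050 nm from the nucleus.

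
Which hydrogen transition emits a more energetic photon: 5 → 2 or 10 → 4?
5 → 2

Calculate the energy for each transition:

Transition 5 → 2:
ΔE₁ = |E_2 - E_5| = |-13.6057/2² - (-13.6057/5²)|
ΔE₁ = |-3.401425000 - (-0.544228000)| = 2.857197 eV

Transition 10 → 4:
ΔE₂ = |E_4 - E_10| = |-13.6057/4² - (-13.6057/10²)|
ΔE₂ = |-0.850356250 - (-0.136057000)| = 0.714299 eV

Since 2.857197 eV > 0.714299 eV, the transition 5 → 2 emits the more energetic photon.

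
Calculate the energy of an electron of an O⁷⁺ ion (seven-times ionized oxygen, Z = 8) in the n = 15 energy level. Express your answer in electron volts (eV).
-3.87 eV

The energy levels of a hydrogen-like atom are given by:
E_n = -13.6057 Z² / n² eV  (with Z = 8 for O⁷⁺)

For n = 15:
E_15 = -13.6057 × 8² / 15²
E_15 = -13.6057 × 64 / 225
E_15 = -3.87 eV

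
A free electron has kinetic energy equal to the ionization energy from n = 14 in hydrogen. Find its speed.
1.56264e+05 m/s (or 0.052% of c)

The binding energy at n = 14 for hydrogen is:
E_14 = -13.6057/14² = -0.0694168367 eV
|E_14| = 0.0694168367 eV

Convert to Joules:
KE = 0.0694168367 eV × (1.602177 × 10⁻¹⁹ J/eV) = 1.1121806e-20 J

Using KE = ½mv²:
v = √(2·KE/m_e)
v = √(2 × 1.1121806e-20 J / 9.10938 × 10⁻³¹ kg)
v = 1.56264e+05 m/s

This is approximately 0.052% the speed of light.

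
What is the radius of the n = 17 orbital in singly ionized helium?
7.6466 nm (or 76.4661 Å)

The Bohr radius formula is:
r_n = n² a₀ / Z

where a₀ = 0.0529177 nm is the Bohr radius.

For He⁺ (Z = 2) at n = 17:
r_17 = 17² × 0.0529177 nm / 2
r_17 = 289 × 0.0529177 nm / 2
r_17 = 15.29322 nm / 2
r_17 = 7.6466 nm

The electron orbits at approximately 7.6466 nm from the nucleus.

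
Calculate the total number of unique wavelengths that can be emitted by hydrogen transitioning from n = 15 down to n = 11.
10

The electron can occupy levels n = 11, 12, ..., 15 during de-excitation — that is m = 15 - 11 + 1 = 5 distinct levels.

The number of distinct spectral lines equals the number of ways to choose 2 of these m levels (each pair gives one possible emission transition):

Number of lines = m(m-1)/2 = 5×4/2 = 10

These correspond to all possible transitions between the 5 levels:
15 → 14, 15 → 13, 15 → 12, 15 → 11, 14 → 13, 14 → 12, 14 → 11, 13 → 12...

Each transition produces a photon with a unique energy (and thus wavelength). This count does not depend on Z.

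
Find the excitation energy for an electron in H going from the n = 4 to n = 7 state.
0.573 eV

The energy levels of a hydrogen-like atom are E_n = -13.6057 eV / n².

Energy at n = 4: E_4 = -13.6057 / 4² = -0.850356 eV
Energy at n = 7: E_7 = -13.6057 / 7² = -0.277667 eV

The excitation energy is the difference:
ΔE = E_7 - E_4
ΔE = -0.277667 - (-0.850356)
ΔE = 0.573 eV

Since this is positive, energy must be absorbed (photon absorption).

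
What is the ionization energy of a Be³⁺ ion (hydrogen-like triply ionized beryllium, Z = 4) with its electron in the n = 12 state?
1.51174 eV

The ionization energy is the energy needed to remove the electron completely (n → ∞).

For a hydrogen-like ion with Z = 4, E_n = -13.6057 Z² / n² eV.

At n = 12: E_12 = -13.6057 × 4² / 12² = -1.51174444 eV
At n = ∞: E_∞ = 0 eV

Ionization energy = E_∞ - E_12 = 0 - (-1.51174444) = 1.51174444 eV
Ionization energy ≈ 1.51174 eV

This is also called the binding energy of the electron in state n = 12.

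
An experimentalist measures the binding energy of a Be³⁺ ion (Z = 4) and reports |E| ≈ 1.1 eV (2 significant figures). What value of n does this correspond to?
n = 14

The exact energy levels follow E_n = -13.6057 Z² / n² eV with Z = 4.

The measured value (-1.1 eV) is reported to only 2 significant figures, so we must test candidate n values and see which one matches to that precision.

Candidate energies:
  n = 12:  E = -13.6057 × 4² / 12² = -1.51174 eV
  n = 13:  E = -13.6057 × 4² / 13² = -1.28811 eV
  n = 14:  E = -13.6057 × 4² / 14² = -1.11067 eV  ← matches
  n = 15:  E = -13.6057 × 4² / 15² = -0.96752 eV
  n = 16:  E = -13.6057 × 4² / 16² = -0.85036 eV

Checking against the measurement of -1.1 eV (2 sig figs), only n = 14 agrees:
E_14 = -1.11067 eV, which rounds to -1.1 eV ✓

Therefore n = 14.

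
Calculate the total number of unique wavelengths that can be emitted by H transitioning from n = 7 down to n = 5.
3

The electron can occupy levels n = 5, 6, ..., 7 during de-excitation — that is m = 7 - 5 + 1 = 3 distinct levels.

The number of distinct spectral lines equals the number of ways to choose 2 of these m levels (each pair gives one possible emission transition):

Number of lines = m(m-1)/2 = 3×2/2 = 3

These correspond to all possible transitions between the 3 levels:
7 → 6, 7 → 5, 6 → 5

Each transition produces a photon with a unique energy (and thus wavelength). This count does not depend on Z.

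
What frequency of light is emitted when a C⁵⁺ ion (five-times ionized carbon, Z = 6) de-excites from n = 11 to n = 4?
6.4234e+15 Hz

First, find the transition energy:
E_11 = -13.6057 × 6² / 11² = -4.04797686 eV
E_4 = -13.6057 × 6² / 4² = -30.61282500 eV
|ΔE| = |E_4 - E_11| = 26.56484814 eV

Convert to Joules: E = 26.56484814 eV × (1.602177 × 10⁻¹⁹ J/eV) = 4.256159e-18 J

Using E = hf:
f = E/h = 4.256159e-18 J / (6.62607 × 10⁻³⁴ J·s)
f = 6.4234e+15 Hz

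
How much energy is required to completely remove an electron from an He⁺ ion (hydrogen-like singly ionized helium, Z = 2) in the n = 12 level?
0.38 eV

The ionization energy is the energy needed to remove the electron completely (n → ∞).

For a hydrogen-like ion with Z = 2, E_n = -13.6057 Z² / n² eV.

At n = 12: E_12 = -13.6057 × 2² / 12² = -0.37794 eV
At n = ∞: E_∞ = 0 eV

Ionization energy = E_∞ - E_12 = 0 - (-0.37794) = 0.37794 eV
Ionization energy ≈ 0.38 eV

This is also called the binding energy of the electron in state n = 12.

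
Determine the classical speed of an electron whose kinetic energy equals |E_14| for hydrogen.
1.56e+05 m/s (or 0.052% of c)

The binding energy at n = 14 for hydrogen is:
E_14 = -13.6057/14² = -0.0694168 eV
|E_14| = 0.0694168 eV

Convert to Joules:
KE = 0.0694168 eV × (1.602177 × 10⁻¹⁹ J/eV) = 1.1122e-20 J

Using KE = ½mv²:
v = √(2·KE/m_e)
v = √(2 × 1.1122e-20 J / 9.10938 × 10⁻³¹ kg)
v = 1.56e+05 m/s

This is approximately 0.052% the speed of light.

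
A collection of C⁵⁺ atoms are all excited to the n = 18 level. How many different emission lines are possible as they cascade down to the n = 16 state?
3

The electron can occupy levels n = 16, 17, ..., 18 during de-excitation — that is m = 18 - 16 + 1 = 3 distinct levels.

The number of distinct spectral lines equals the number of ways to choose 2 of these m levels (each pair gives one possible emission transition):

Number of lines = m(m-1)/2 = 3×2/2 = 3

These correspond to all possible transitions between the 3 levels:
18 → 17, 18 → 16, 17 → 16

Each transition produces a photon with a unique energy (and thus wavelength). This count does not depend on Z.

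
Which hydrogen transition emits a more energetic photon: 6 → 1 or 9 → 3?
6 → 1

Calculate the energy for each transition:

Transition 6 → 1:
ΔE₁ = |E_1 - E_6| = |-13.6057/1² - (-13.6057/6²)|
ΔE₁ = |-13.60570000 - (-0.37793611)| = 13.22776 eV

Transition 9 → 3:
ΔE₂ = |E_3 - E_9| = |-13.6057/3² - (-13.6057/9²)|
ΔE₂ = |-1.51174444 - (-0.16797160)| = 1.34377 eV

Since 13.22776 eV > 1.34377 eV, the transition 6 → 1 emits the more energetic photon.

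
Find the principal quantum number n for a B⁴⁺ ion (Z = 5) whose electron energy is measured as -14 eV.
n = 5

The exact energy levels follow E_n = -13.6057 Z² / n² eV with Z = 5.

The measured value (-14 eV) is reported to only 2 significant figures, so we must test candidate n values and see which one matches to that precision.

Candidate energies:
  n = 3:  E = -13.6057 × 5² / 3² = -37.79361 eV
  n = 4:  E = -13.6057 × 5² / 4² = -21.25891 eV
  n = 5:  E = -13.6057 × 5² / 5² = -13.60570 eV  ← matches
  n = 6:  E = -13.6057 × 5² / 6² = -9.44840 eV
  n = 7:  E = -13.6057 × 5² / 7² = -6.94168 eV

Checking against the measurement of -14 eV (2 sig figs), only n = 5 agrees:
E_5 = -13.60570 eV, which rounds to -14 eV ✓

Therefore n = 5.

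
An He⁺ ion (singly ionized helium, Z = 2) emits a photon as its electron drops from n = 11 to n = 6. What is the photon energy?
1.0620 eV

The energy levels are E_n = -13.6057 Z² eV / n².

Energy at n = 11: E_11 = -13.6057 × 2² / 11² = -0.4497752 eV
Energy at n = 6: E_6 = -13.6057 × 2² / 6² = -1.5117444 eV

For emission (electron falling to lower state), the photon energy is:
E_photon = E_11 - E_6 = |-0.4497752 - (-1.5117444)|
E_photon = 1.0620 eV

This energy is carried away by the emitted photon.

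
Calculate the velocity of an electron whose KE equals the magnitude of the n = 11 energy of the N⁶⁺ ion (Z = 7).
1.39217e+06 m/s (or 0.4644% of c)

The binding energy at n = 11 for N⁶⁺ is:
E_11 = -13.6057 × 7²/11² = -5.50974628 eV
|E_11| = 5.50974628 eV

Convert to Joules:
KE = 5.50974628 eV × (1.602177 × 10⁻¹⁹ J/eV) = 8.8275888e-19 J

Using KE = ½mv²:
v = √(2·KE/m_e)
v = √(2 × 8.8275888e-19 J / 9.10938 × 10⁻³¹ kg)
v = 1.39217e+06 m/s

This is approximately 0.4644% the speed of light.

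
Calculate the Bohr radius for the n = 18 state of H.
17.1453 nm (or 171.4533 Å)

The Bohr radius formula is:
r_n = n² a₀ / Z

where a₀ = 0.0529177 nm is the Bohr radius.

For H (Z = 1) at n = 18:
r_18 = 18² × 0.0529177 nm / 1
r_18 = 324 × 0.0529177 nm / 1
r_18 = 17.14533 nm / 1
r_18 = 17.1453 nm

The electron orbits at approximately 17.1453 nm from the nucleus.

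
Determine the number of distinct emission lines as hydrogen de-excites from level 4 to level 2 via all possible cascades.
3

The electron can occupy levels n = 2, 3, ..., 4 during de-excitation — that is m = 4 - 2 + 1 = 3 distinct levels.

The number of distinct spectral lines equals the number of ways to choose 2 of these m levels (each pair gives one possible emission transition):

Number of lines = m(m-1)/2 = 3×2/2 = 3

These correspond to all possible transitions between the 3 levels:
4 → 3, 4 → 2, 3 → 2

Each transition produces a photon with a unique energy (and thus wavelength). This count does not depend on Z.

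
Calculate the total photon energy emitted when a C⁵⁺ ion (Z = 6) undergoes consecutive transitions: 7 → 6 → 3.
44.43 eV

The energy levels of C⁵⁺ are E_n = -13.6057 × 6² / n² eV.

First transition (7 → 6):
ΔE₁ = |E_6 - E_7|
ΔE₁ = |-13.60570000 - (-9.99602449)| = 3.60968 eV

Second transition (6 → 3):
ΔE₂ = |E_3 - E_6|
ΔE₂ = |-54.42280000 - (-13.60570000)| = 40.81710 eV

Total energy released:
E_total = ΔE₁ + ΔE₂ = 3.60968 + 40.81710 = 44.43 eV

Note: This equals the direct transition 7 → 3: 44.43 eV ✓
Energy is conserved regardless of the path taken.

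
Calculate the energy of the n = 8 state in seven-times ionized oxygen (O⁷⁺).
-13.60570 eV

For hydrogen-like ions, the energy levels scale with Z²:
E_n = -13.6057 Z² / n² eV

For O⁷⁺ (Z = 8) at n = 8:
E_8 = -13.6057 × 8² / 8²
E_8 = -13.6057 × 64 / 64
E_8 = -870.7648 / 64
E_8 = -13.60570 eV

The energy is 64 times more negative than hydrogen at the same n due to the stronger nuclear charge.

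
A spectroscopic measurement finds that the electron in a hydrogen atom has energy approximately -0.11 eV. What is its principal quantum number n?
n = 11

The exact energy levels follow E_n = -13.6057 eV / n².

The measured value (-0.11 eV) is reported to only 2 significant figures, so we must test candidate n values and see which one matches to that precision.

Candidate energies:
  n = 9:  E = -13.6057/9² = -0.16797 eV
  n = 10:  E = -13.6057/10² = -0.13606 eV
  n = 11:  E = -13.6057/11² = -0.11244 eV  ← matches
  n = 12:  E = -13.6057/12² = -0.09448 eV
  n = 13:  E = -13.6057/13² = -0.08051 eV

Checking against the measurement of -0.11 eV (2 sig figs), only n = 11 agrees:
E_11 = -0.11244 eV, which rounds to -0.11 eV ✓

Therefore n = 11.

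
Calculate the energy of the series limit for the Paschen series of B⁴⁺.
37.7936 eV

The series limit corresponds to the transition from n = ∞ to n = 3.
This is the highest energy (shortest wavelength) transition in the Paschen series.

E_∞ = 0 eV
E_3 = -13.6057 × 5² / 3² = -37.7936 eV

Energy at series limit:
ΔE = E_∞ - E_3 = 0 - (-37.7936) = 37.7936 eV

This energy equals the ionization energy from the n = 3 state of B⁴⁺.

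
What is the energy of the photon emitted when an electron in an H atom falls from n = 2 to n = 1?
10.2043 eV

The energy levels are E_n = -13.6057 eV / n².

Energy at n = 2: E_2 = -13.6057 / 2² = -3.4014250 eV
Energy at n = 1: E_1 = -13.6057 / 1² = -13.6057000 eV

For emission (electron falling to lower state), the photon energy is:
E_photon = E_2 - E_1 = |-3.4014250 - (-13.6057000)|
E_photon = 10.2043 eV

This energy is carried away by the emitted photon.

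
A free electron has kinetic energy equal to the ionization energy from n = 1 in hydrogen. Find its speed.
2.18769e+06 m/s (or 0.7297% of c)

The binding energy at n = 1 for hydrogen is:
E_1 = -13.6057/1² = -13.6057000 eV
|E_1| = 13.6057000 eV

Convert to Joules:
KE = 13.6057000 eV × (1.602177 × 10⁻¹⁹ J/eV) = 2.1798740e-18 J

Using KE = ½mv²:
v = √(2·KE/m_e)
v = √(2 × 2.1798740e-18 J / 9.10938 × 10⁻³¹ kg)
v = 2.18769e+06 m/s

This is approximately 0.7297% the speed of light.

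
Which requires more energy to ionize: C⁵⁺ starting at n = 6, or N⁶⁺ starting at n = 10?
C⁵⁺ at n = 6 (E = -13.60570 eV)

Using E_n = -13.6057 Z² / n² eV:

C⁵⁺ (Z = 6) at n = 6:
E = -13.6057 × 6² / 6² = -13.6057 × 36 / 36 = -13.60570000 eV

N⁶⁺ (Z = 7) at n = 10:
E = -13.6057 × 7² / 10² = -13.6057 × 49 / 100 = -6.66679300 eV

Since -13.60570000 eV < -6.66679300 eV,
C⁵⁺ at n = 6 is more tightly bound (requires more energy to ionize).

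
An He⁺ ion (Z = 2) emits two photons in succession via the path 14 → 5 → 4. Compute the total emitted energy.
3.123758 eV

The energy levels of He⁺ are E_n = -13.6057 × 2² / n² eV.

First transition (14 → 5):
ΔE₁ = |E_5 - E_14|
ΔE₁ = |-2.176912000000 - (-0.277667346939)| = 1.899244653 eV

Second transition (5 → 4):
ΔE₂ = |E_4 - E_5|
ΔE₂ = |-3.401425000000 - (-2.176912000000)| = 1.224513000 eV

Total energy released:
E_total = ΔE₁ + ΔE₂ = 1.899244653 + 1.224513000 = 3.123758 eV

Note: This equals the direct transition 14 → 4: 3.123758 eV ✓
Energy is conserved regardless of the path taken.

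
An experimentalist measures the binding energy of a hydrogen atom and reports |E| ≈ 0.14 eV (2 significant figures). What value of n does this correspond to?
n = 10

The exact energy levels follow E_n = -13.6057 eV / n².

The measured value (-0.14 eV) is reported to only 2 significant figures, so we must test candidate n values and see which one matches to that precision.

Candidate energies:
  n = 8:  E = -13.6057/8² = -0.21259 eV
  n = 9:  E = -13.6057/9² = -0.16797 eV
  n = 10:  E = -13.6057/10² = -0.13606 eV  ← matches
  n = 11:  E = -13.6057/11² = -0.11244 eV
  n = 12:  E = -13.6057/12² = -0.09448 eV

Checking against the measurement of -0.14 eV (2 sig figs), only n = 10 agrees:
E_10 = -0.13606 eV, which rounds to -0.14 eV ✓

Therefore n = 10.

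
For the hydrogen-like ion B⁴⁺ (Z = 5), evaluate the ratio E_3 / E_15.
25.00

Using E_n = -13.6057 Z² / n² eV with Z = 5:

E_3 = -13.6057 × 5² / 3² = -340.1425 / 9 = -37.79361111 eV
E_15 = -13.6057 × 5² / 15² = -340.1425 / 225 = -1.51174444 eV

The ratio is:
E_3/E_15 = (-37.79361111) / (-1.51174444)
E_3/E_15 = (-340.1425/9) / (-340.1425/225)
E_3/E_15 = 225/9
E_3/E_15 = 25.00
(Note: the Z² factors cancel in the ratio.)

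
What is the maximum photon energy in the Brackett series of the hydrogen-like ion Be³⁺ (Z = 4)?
13.605700 eV

The series limit corresponds to the transition from n = ∞ to n = 4.
This is the highest energy (shortest wavelength) transition in the Brackett series.

E_∞ = 0 eV
E_4 = -13.6057 × 4² / 4² = -13.605700 eV

Energy at series limit:
ΔE = E_∞ - E_4 = 0 - (-13.605700) = 13.605700 eV

This energy equals the ionization energy from the n = 4 state of Be³⁺.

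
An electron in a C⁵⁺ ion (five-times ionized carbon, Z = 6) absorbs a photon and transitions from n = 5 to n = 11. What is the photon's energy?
15.5442 eV

The energy levels of a hydrogen-like atom are E_n = -13.6057 Z² eV / n².

Energy at n = 5: E_5 = -13.6057 × 6² / 5² = -19.5922080 eV
Energy at n = 11: E_11 = -13.6057 × 6² / 11² = -4.0479769 eV

The excitation energy is the difference:
ΔE = E_11 - E_5
ΔE = -4.0479769 - (-19.5922080)
ΔE = 15.5442 eV

Since this is positive, energy must be absorbed (photon absorption).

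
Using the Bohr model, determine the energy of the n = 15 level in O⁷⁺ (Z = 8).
-3.87007 eV

For hydrogen-like ions, the energy levels scale with Z²:
E_n = -13.6057 Z² / n² eV

For O⁷⁺ (Z = 8) at n = 15:
E_15 = -13.6057 × 8² / 15²
E_15 = -13.6057 × 64 / 225
E_15 = -870.7648 / 225
E_15 = -3.87007 eV

The energy is 64 times more negative than hydrogen at the same n due to the stronger nuclear charge.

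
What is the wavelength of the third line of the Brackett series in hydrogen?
2164.945 nm

The lines of a series are numbered from the longest wavelength (smallest ΔE) outward; the third line is the transition from n = n_f + 3 to n_f.
The Brackett series has all transitions ending at n_f = 4.

For H, the third line (γ-line) is the jump from n = 7 to n = 4:
E_7 = -13.6057 / 7² = -0.277667347 eV
E_4 = -13.6057 / 4² = -0.850356250 eV
ΔE = E_7 - E_4 = 0.572688903 eV

λ = hc/E = 1239.84 eV·nm / 0.572688903 eV
λ = 2164.945 nm

This is the γ-line of the Brackett series in H.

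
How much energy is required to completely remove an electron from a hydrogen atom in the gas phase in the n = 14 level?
0.06942 eV

The ionization energy is the energy needed to remove the electron completely (n → ∞).

For hydrogen, E_n = -13.6057 eV / n².

At n = 14: E_14 = -13.6057 / 14² = -0.06941684 eV
At n = ∞: E_∞ = 0 eV

Ionization energy = E_∞ - E_14 = 0 - (-0.06941684) = 0.06941684 eV
Ionization energy ≈ 0.06942 eV

This is also called the binding energy of the electron in state n = 14.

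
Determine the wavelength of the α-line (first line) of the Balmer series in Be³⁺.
41.0069 nm

The longest wavelength corresponds to the smallest energy transition in the series.
The Balmer series has all transitions ending at n_f = 2.

For Be³⁺ (Z = 4), the first line (α-line) is the jump from n = 3 to n = 2:
E_3 = -13.6057 × 4² / 3² = -24.187911 eV
E_2 = -13.6057 × 4² / 2² = -54.422800 eV
ΔE = E_3 - E_2 = 30.234889 eV

λ = hc/E = 1239.84 eV·nm / 30.234889 eV
λ = 41.0069 nm

This is the α-line of the Balmer series in Be³⁺.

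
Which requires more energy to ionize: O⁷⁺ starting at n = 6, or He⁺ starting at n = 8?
O⁷⁺ at n = 6 (E = -24.19 eV)

Using E_n = -13.6057 Z² / n² eV:

O⁷⁺ (Z = 8) at n = 6:
E = -13.6057 × 8² / 6² = -13.6057 × 64 / 36 = -24.18791 eV

He⁺ (Z = 2) at n = 8:
E = -13.6057 × 2² / 8² = -13.6057 × 4 / 64 = -0.85036 eV

Since -24.18791 eV < -0.85036 eV,
O⁷⁺ at n = 6 is more tightly bound (requires more energy to ionize).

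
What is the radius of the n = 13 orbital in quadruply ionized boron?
1.7886 nm (or 17.8862 Å)

The Bohr radius formula is:
r_n = n² a₀ / Z

where a₀ = 0.0529177 nm is the Bohr radius.

For B⁴⁺ (Z = 5) at n = 13:
r_13 = 13² × 0.0529177 nm / 5
r_13 = 169 × 0.0529177 nm / 5
r_13 = 8.94309 nm / 5
r_13 = 1.7886 nm

The electron orbits at approximately 1.7886 nm from the nucleus.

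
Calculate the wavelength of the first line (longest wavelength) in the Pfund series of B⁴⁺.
298.23 nm

The longest wavelength corresponds to the smallest energy transition in the series.
The Pfund series has all transitions ending at n_f = 5.

For B⁴⁺ (Z = 5), the first line (α-line) is the jump from n = 6 to n = 5:
E_6 = -13.6057 × 5² / 6² = -9.448403 eV
E_5 = -13.6057 × 5² / 5² = -13.605700 eV
ΔE = E_6 - E_5 = 4.157297 eV

λ = hc/E = 1239.84 eV·nm / 4.157297 eV
λ = 298.23 nm

This is the α-line of the Pfund series in B⁴⁺.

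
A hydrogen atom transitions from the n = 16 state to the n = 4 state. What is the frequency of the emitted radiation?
1.928e+14 Hz

First, find the transition energy:
E_16 = -13.6057 / 16² = -0.05314727 eV
E_4 = -13.6057 / 4² = -0.85035625 eV
|ΔE| = |E_4 - E_16| = 0.79720898 eV

Convert to Joules: E = 0.79720898 eV × (1.602177 × 10⁻¹⁹ J/eV) = 1.27727e-19 J

Using E = hf:
f = E/h = 1.27727e-19 J / (6.62607 × 10⁻³⁴ J·s)
f = 1.928e+14 Hz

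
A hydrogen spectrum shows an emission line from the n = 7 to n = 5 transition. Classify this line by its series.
Pfund series

The spectral series in hydrogen are named based on the final (lower) energy level:
- Lyman series: n_final = 1 (ultraviolet)
- Balmer series: n_final = 2 (visible/near-UV)
- Paschen series: n_final = 3 (infrared)
- Brackett series: n_final = 4 (infrared)
- Pfund series: n_final = 5 (far infrared)

Since this transition ends at n = 5, it belongs to the Pfund series.

For reference, this 7 → 5 line has photon energy
ΔE = 13.6057 eV × (1/5² - 1/7²) = 0.266560653 eV,
corresponding to wavelength λ = hc/ΔE = 1239.84 eV·nm / 0.266560653 eV = 4651.249 nm in the far infrared region.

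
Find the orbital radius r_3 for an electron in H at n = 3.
0.476260 nm (or 4.762595 Å)

The Bohr radius formula is:
r_n = n² a₀ / Z

where a₀ = 0.052917721 nm is the Bohr radius.

For H (Z = 1) at n = 3:
r_3 = 3² × 0.052917721 nm / 1
r_3 = 9 × 0.052917721 nm / 1
r_3 = 0.4762595 nm / 1
r_3 = 0.476260 nm

The electron orbits at approximately 0.476260 nm from the nucleus.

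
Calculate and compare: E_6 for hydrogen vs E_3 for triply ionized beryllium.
Be³⁺ at n = 3 (E = -24.188 eV)

Using E_n = -13.6057 Z² / n² eV:

H (Z = 1) at n = 6:
E = -13.6057 × 1² / 6² = -13.6057 × 1 / 36 = -0.377936 eV

Be³⁺ (Z = 4) at n = 3:
E = -13.6057 × 4² / 3² = -13.6057 × 16 / 9 = -24.187911 eV

Since -24.187911 eV < -0.377936 eV,
Be³⁺ at n = 3 is more tightly bound (requires more energy to ionize).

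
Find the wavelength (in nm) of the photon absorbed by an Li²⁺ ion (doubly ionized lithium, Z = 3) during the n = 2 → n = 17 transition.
41.069103 nm

First, find the transition energy using E_n = -13.6057 Z² / n² eV:
E_2 = -13.6057 × 3² / 2² = -30.61282500 eV
E_17 = -13.6057 × 3² / 17² = -0.42370692 eV

Photon energy: |ΔE| = |E_17 - E_2| = 30.18911808 eV

Convert to wavelength using E = hc/λ with hc = 1239.84 eV·nm:
λ = hc/E = 1239.84 eV·nm / 30.18911808 eV
λ = 41.069103 nm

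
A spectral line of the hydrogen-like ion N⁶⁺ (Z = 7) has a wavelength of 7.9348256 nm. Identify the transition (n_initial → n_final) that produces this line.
n = 8 → n = 2

First, find the photon energy from the wavelength (hc = 1239.84 eV·nm):
E = hc/λ = 1239.84 eV·nm / 7.9348256 nm = 156.25296 eV

The energy levels of N⁶⁺ satisfy E_n = -13.6057 × 7² / n² eV, so an emission n_i → n_f releases
ΔE = 13.6057 × 7² × (1/n_f² − 1/n_i²) eV.

Setting ΔE equal to the photon energy:
1/n_f² − 1/n_i² = 156.25296 / (13.6057 × 7²) = 0.23437500

Since 1/n_i² must be positive, we need 1/n_f² > 0.23437500, i.e. n_f ≤ 2. For each allowed n_f, solve n_i = (1/n_f² − 0.23437500)^(−1/2) and check whether it is a whole number:
  n_f = 1: 1/n_i² = 1.00000000 − 0.23437500 = 0.76562500 → n_i = 1.143  (not an integer) ✗
  n_f = 2: 1/n_i² = 0.25000000 − 0.23437500 = 0.01562500 → n_i = 8.000  → integer, n_i = 8 ✓

Only n_f = 2 gives an integer upper level, n_i = 8.

The transition is from n = 8 to n = 2 (emission).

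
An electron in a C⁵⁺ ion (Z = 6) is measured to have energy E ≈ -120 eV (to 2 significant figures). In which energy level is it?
n = 2

The exact energy levels follow E_n = -13.6057 Z² / n² eV with Z = 6.

The measured value (-120 eV) is reported to only 2 significant figures, so we must test candidate n values and see which one matches to that precision.

Candidate energies:
  n = 1:  E = -13.6057 × 6² / 1² = -489.80520 eV
  n = 2:  E = -13.6057 × 6² / 2² = -122.45130 eV  ← matches
  n = 3:  E = -13.6057 × 6² / 3² = -54.42280 eV
  n = 4:  E = -13.6057 × 6² / 4² = -30.61283 eV

Checking against the measurement of -120 eV (2 sig figs), only n = 2 agrees:
E_2 = -122.45130 eV, which rounds to -120 eV ✓

Therefore n = 2.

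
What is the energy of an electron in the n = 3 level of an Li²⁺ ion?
-13.605700 eV

For hydrogen-like ions, the energy levels scale with Z²:
E_n = -13.6057 Z² / n² eV

For Li²⁺ (Z = 3) at n = 3:
E_3 = -13.6057 × 3² / 3²
E_3 = -13.6057 × 9 / 9
E_3 = -122.4513 / 9
E_3 = -13.605700 eV

The energy is 9 times more negative than hydrogen at the same n due to the stronger nuclear charge.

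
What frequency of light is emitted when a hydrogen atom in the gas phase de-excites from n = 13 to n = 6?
7.19180e+13 Hz

First, find the transition energy:
E_13 = -13.6057 / 13² = -0.080507101 eV
E_6 = -13.6057 / 6² = -0.377936111 eV
|ΔE| = |E_6 - E_13| = 0.297429010 eV

Convert to Joules: E = 0.297429010 eV × (1.602177 × 10⁻¹⁹ J/eV) = 4.7653392e-20 J

Using E = hf:
f = E/h = 4.7653392e-20 J / (6.62607 × 10⁻³⁴ J·s)
f = 7.19180e+13 Hz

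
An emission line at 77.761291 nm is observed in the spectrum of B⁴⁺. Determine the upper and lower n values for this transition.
n = 8 → n = 4

First, find the photon energy from the wavelength (hc = 1239.84 eV·nm):
E = hc/λ = 1239.84 eV·nm / 77.761291 nm = 15.944180 eV

The energy levels of B⁴⁺ satisfy E_n = -13.6057 × 5² / n² eV, so an emission n_i → n_f releases
ΔE = 13.6057 × 5² × (1/n_f² − 1/n_i²) eV.

Setting ΔE equal to the photon energy:
1/n_f² − 1/n_i² = 15.944180 / (13.6057 × 5²) = 0.046875001

Since 1/n_i² must be positive, we need 1/n_f² > 0.046875001, i.e. n_f ≤ 4. For each allowed n_f, solve n_i = (1/n_f² − 0.046875001)^(−1/2) and check whether it is a whole number:
  n_f = 1: 1/n_i² = 1.000000000 − 0.046875001 = 0.953124999 → n_i = 1.024  (not an integer) ✗
  n_f = 2: 1/n_i² = 0.250000000 − 0.046875001 = 0.203124999 → n_i = 2.219  (not an integer) ✗
  n_f = 3: 1/n_i² = 0.111111111 − 0.046875001 = 0.064236110 → n_i = 3.946  (not an integer) ✗
  n_f = 4: 1/n_i² = 0.062500000 − 0.046875001 = 0.015624999 → n_i = 8.000  → integer, n_i = 8 ✓

Only n_f = 4 gives an integer upper level, n_i = 8.

The transition is from n = 8 to n = 4 (emission).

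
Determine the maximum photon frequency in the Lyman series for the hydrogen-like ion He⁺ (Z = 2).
1.3159e+16 Hz

The series limit corresponds to the transition from n = ∞ to n = 1.
This is the highest energy (shortest wavelength) transition in the Lyman series.

E_∞ = 0 eV
E_1 = -13.6057 × 2² / 1² = -54.422800 eV

Energy at series limit:
ΔE = E_∞ - E_1 = 0 - (-54.422800) = 54.422800 eV
E = 54.422800 eV × (1.602177 × 10⁻¹⁹ J/eV) = 8.719496e-18 J
f = E/h = 8.719496e-18 J / (6.62607 × 10⁻³⁴ J·s) = 1.3159e+16 Hz

This energy equals the ionization energy from the n = 1 state of He⁺.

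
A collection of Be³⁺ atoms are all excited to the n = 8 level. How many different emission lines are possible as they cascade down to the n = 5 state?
6

The electron can occupy levels n = 5, 6, ..., 8 during de-excitation — that is m = 8 - 5 + 1 = 4 distinct levels.

The number of distinct spectral lines equals the number of ways to choose 2 of these m levels (each pair gives one possible emission transition):

Number of lines = m(m-1)/2 = 4×3/2 = 6

These correspond to all possible transitions between the 4 levels:
8 → 7, 8 → 6, 8 → 5, 7 → 6, 7 → 5, 6 → 5

Each transition produces a photon with a unique energy (and thus wavelength). This count does not depend on Z.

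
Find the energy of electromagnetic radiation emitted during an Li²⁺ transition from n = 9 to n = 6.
1.88968 eV

The energy levels are E_n = -13.6057 Z² eV / n².

Energy at n = 9: E_9 = -13.6057 × 3² / 9² = -1.51174444 eV
Energy at n = 6: E_6 = -13.6057 × 3² / 6² = -3.40142500 eV

For emission (electron falling to lower state), the photon energy is:
E_photon = E_9 - E_6 = |-1.51174444 - (-3.40142500)|
E_photon = 1.88968 eV

This energy is carried away by the emitted photon.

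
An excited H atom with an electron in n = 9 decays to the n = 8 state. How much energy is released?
0.045 eV

The energy levels are E_n = -13.6057 eV / n².

Energy at n = 9: E_9 = -13.6057 / 9² = -0.167972 eV
Energy at n = 8: E_8 = -13.6057 / 8² = -0.212589 eV

For emission (electron falling to lower state), the photon energy is:
E_photon = E_9 - E_8 = |-0.167972 - (-0.212589)|
E_photon = 0.045 eV

This energy is carried away by the emitted photon.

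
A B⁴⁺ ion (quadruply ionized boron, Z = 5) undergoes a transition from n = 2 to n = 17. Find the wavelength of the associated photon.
14.78488 nm

First, find the transition energy using E_n = -13.6057 Z² / n² eV:
E_2 = -13.6057 × 5² / 2² = -85.0356250 eV
E_17 = -13.6057 × 5² / 17² = -1.1769637 eV

Photon energy: |ΔE| = |E_17 - E_2| = 83.8586613 eV

Convert to wavelength using E = hc/λ with hc = 1239.84 eV·nm:
λ = hc/E = 1239.84 eV·nm / 83.8586613 eV
λ = 14.78488 nm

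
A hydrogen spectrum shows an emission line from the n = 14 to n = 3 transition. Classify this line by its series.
Paschen series

The spectral series in hydrogen are named based on the final (lower) energy level:
- Lyman series: n_final = 1 (ultraviolet)
- Balmer series: n_final = 2 (visible/near-UV)
- Paschen series: n_final = 3 (infrared)
- Brackett series: n_final = 4 (infrared)
- Pfund series: n_final = 5 (far infrared)

Since this transition ends at n = 3, it belongs to the Paschen series.

For reference, this 14 → 3 line has photon energy
ΔE = 13.6057 eV × (1/3² - 1/14²) = 1.442327608 eV,
corresponding to wavelength λ = hc/ΔE = 1239.84 eV·nm / 1.442327608 eV = 859.61053 nm in the infrared region.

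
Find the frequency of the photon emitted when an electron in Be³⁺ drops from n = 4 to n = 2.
9.87e+15 Hz

First, find the transition energy:
E_4 = -13.6057 × 4² / 4² = -13.6057 eV
E_2 = -13.6057 × 4² / 2² = -54.4228 eV
|ΔE| = |E_2 - E_4| = 40.8171 eV

Convert to Joules: E = 40.8171 eV × (1.602177 × 10⁻¹⁹ J/eV) = 6.5396e-18 J

Using E = hf:
f = E/h = 6.5396e-18 J / (6.62607 × 10⁻³⁴ J·s)
f = 9.87e+15 Hz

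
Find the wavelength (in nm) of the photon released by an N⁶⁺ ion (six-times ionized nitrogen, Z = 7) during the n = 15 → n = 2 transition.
7.573540 nm

First, find the transition energy using E_n = -13.6057 Z² / n² eV:
E_15 = -13.6057 × 7² / 15² = -2.96301911 eV
E_2 = -13.6057 × 7² / 2² = -166.66982500 eV

Photon energy: |ΔE| = |E_2 - E_15| = 163.70680589 eV

Convert to wavelength using E = hc/λ with hc = 1239.84 eV·nm:
λ = hc/E = 1239.84 eV·nm / 163.70680589 eV
λ = 7.573540 nm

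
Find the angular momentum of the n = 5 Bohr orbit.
5.273e-34 J·s (or 5ℏ)

In the Bohr model, angular momentum is quantized:
L = nℏ

where ℏ = h/(2π) = 1.05457e-34 J·s

For n = 5:
L = 5 × 1.05457e-34 J·s
L = 5.273e-34 J·s

This can also be written as L = 5ℏ.
The angular momentum is an integer multiple of the reduced Planck constant.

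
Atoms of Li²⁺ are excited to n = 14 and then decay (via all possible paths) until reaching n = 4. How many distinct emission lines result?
55

The electron can occupy levels n = 4, 5, ..., 14 during de-excitation — that is m = 14 - 4 + 1 = 11 distinct levels.

The number of distinct spectral lines equals the number of ways to choose 2 of these m levels (each pair gives one possible emission transition):

Number of lines = m(m-1)/2 = 11×10/2 = 55

These correspond to all possible transitions between the 11 levels:
14 → 13, 14 → 12, 14 → 11, 14 → 10, 14 → 9, 14 → 8, 14 → 7, 14 → 6...

Each transition produces a photon with a unique energy (and thus wavelength). This count does not depend on Z.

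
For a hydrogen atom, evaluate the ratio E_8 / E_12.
2.25000

Using E_n = -13.6057 Z² / n² eV with Z = 1:

E_8 = -13.6057 / 8² = -13.6057 / 64 = -0.21258906250 eV
E_12 = -13.6057 / 12² = -13.6057 / 144 = -0.09448402778 eV

The ratio is:
E_8/E_12 = (-0.21258906250) / (-0.09448402778)
E_8/E_12 = (-13.6057/64) / (-13.6057/144)
E_8/E_12 = 144/64
E_8/E_12 = 2.25000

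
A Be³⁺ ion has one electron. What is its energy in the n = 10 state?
-2.17691 eV

For hydrogen-like ions, the energy levels scale with Z²:
E_n = -13.6057 Z² / n² eV

For Be³⁺ (Z = 4) at n = 10:
E_10 = -13.6057 × 4² / 10²
E_10 = -13.6057 × 16 / 100
E_10 = -217.6912 / 100
E_10 = -2.17691 eV

The energy is 16 times more negative than hydrogen at the same n due to the stronger nuclear charge.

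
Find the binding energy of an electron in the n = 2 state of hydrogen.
3.401425 eV

The ionization energy is the energy needed to remove the electron completely (n → ∞).

For hydrogen, E_n = -13.6057 eV / n².

At n = 2: E_2 = -13.6057 / 2² = -3.401425000 eV
At n = ∞: E_∞ = 0 eV

Ionization energy = E_∞ - E_2 = 0 - (-3.401425000) = 3.401425000 eV
Ionization energy ≈ 3.401425 eV

This is also called the binding energy of the electron in state n = 2.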